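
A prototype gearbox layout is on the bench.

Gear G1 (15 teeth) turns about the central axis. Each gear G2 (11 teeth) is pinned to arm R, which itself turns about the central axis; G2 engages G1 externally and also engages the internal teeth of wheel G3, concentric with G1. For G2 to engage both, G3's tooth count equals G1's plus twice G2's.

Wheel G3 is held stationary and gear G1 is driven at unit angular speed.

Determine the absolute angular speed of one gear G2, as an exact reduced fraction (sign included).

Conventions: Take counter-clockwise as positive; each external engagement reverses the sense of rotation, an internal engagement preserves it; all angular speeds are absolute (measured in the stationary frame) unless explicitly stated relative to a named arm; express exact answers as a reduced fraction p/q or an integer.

-15/22

planetary set (15T centre, 11T on arm, 37T internal) — Willis relation
ring teeth: 15 + 2·11 = 37
15(ω_sun−ω_arm) = −37(ω_ring−ω_arm),  ω_ring = 0, ω_sun = 1
15(1−ω_arm) = −37(0−ω_arm)  ⇒  52·ω_arm = 15  ⇒  ω_arm = 15/52
sun–planet mesh: 15·(1−15/52) = −11·(ω_p−ω_arm)  ⇒  ω_p−ω_arm = -555/572
ω_p = 15/52 − 555/572 = -15/22
exact speed ratio = -15/22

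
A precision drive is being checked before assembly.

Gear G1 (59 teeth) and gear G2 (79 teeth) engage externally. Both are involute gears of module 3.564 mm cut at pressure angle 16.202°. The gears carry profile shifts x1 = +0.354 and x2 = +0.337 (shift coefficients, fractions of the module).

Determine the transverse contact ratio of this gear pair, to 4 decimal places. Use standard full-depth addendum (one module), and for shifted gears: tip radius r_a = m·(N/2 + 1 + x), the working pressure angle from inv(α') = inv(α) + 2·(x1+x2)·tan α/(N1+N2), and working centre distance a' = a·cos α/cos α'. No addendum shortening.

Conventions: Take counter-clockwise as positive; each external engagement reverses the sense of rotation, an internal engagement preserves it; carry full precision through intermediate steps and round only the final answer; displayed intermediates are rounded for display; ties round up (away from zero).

1.9459

topology: single-mesh involute geometry — m = 3.564, 59T/79T pair
base radii: r_b1 = 100.962334, r_b2 = 135.186853
tip radii: r_a1 = 109.963656, r_a2 = 145.543068
inv(α') = inv(16.202°) + 2·(+0.354+0.337)·tan α/(59+79) = 0.01069632  ⇒  α' = 17.96514°
a' = a·cos α / cos α' = 245.9160·cos 16.202°/cos 17.96514° = 248.252912
action lengths: √(r_a1²−r_b1²) = 43.573075, √(r_a2²−r_b2²) = 53.919378
base pitch p_b = π·m·cos α = 10.751950
CR = (43.573075 + 53.919378 − 248.252912·sin 17.96514°)/10.751950 = 1.945858
contact ratio ≈ 1.9459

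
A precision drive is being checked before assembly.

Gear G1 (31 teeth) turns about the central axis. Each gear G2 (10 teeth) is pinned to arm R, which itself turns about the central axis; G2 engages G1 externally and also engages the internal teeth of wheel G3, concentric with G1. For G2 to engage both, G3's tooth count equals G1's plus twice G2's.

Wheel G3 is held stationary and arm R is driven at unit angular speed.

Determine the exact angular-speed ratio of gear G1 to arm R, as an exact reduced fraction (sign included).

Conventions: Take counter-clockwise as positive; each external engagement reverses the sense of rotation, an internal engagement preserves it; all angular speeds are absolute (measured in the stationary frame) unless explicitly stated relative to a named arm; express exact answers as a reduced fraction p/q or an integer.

82/31

topology: planetary set — G1 31T / G2 10T / G3 51T, arm = carrier (Willis)
ring teeth: 31 + 2·10 = 51
31(ω_sun−ω_arm) = −51(ω_ring−ω_arm),  ω_ring = 0, ω_arm = 1
ω_sun = 1 − (51/31)(0−1) = 82/31
ω_out/ω_in = 82/31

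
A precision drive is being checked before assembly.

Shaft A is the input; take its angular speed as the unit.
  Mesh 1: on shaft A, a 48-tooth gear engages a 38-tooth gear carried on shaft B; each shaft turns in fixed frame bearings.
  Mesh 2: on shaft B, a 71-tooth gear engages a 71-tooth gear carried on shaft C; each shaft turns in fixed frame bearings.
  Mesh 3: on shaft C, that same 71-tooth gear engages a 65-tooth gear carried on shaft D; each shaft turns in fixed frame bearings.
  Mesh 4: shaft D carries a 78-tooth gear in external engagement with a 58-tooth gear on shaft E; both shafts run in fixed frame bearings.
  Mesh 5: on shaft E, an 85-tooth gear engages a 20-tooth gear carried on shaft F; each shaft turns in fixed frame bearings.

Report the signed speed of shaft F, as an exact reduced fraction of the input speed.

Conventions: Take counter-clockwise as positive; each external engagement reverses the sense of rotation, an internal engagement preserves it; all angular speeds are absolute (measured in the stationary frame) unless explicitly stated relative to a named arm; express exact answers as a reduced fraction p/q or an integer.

-21726/2755

5-mesh fixed-axis compound train (all bearings frame-fixed)
mesh 1 [48T→38T]: |ω|/ω_in = 1×48/38 = 24/19, sense flips to −
mesh 2 [71T→71T]: |ω|/ω_in = (24/19)×71/71 = 24/19, sense flips to +
mesh 3 [71T→65T]: |ω|/ω_in = (24/19)×71/65 = 1704/1235, sense flips to −
mesh 4 [78T→58T]: |ω|/ω_in = (1704/1235)×78/58 = 5112/2755, sense flips to +
mesh 5 [85T→20T]: |ω|/ω_in = (5112/2755)×85/20 = 21726/2755, sense flips to −
signed output speed (× input speed) = -21726/2755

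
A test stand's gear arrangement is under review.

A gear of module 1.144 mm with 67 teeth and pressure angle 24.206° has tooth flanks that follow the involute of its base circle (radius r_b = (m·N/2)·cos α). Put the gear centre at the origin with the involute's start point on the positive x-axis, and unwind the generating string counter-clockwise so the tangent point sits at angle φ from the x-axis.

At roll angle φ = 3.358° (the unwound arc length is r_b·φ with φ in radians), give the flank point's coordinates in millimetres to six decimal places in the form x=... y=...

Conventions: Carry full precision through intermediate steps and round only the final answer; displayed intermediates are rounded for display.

class = single-mesh tooth geometry [base-circle involute, m = 1.144, 67T]
pitch radius r_p = m·N/2 = 1.144·67/2 = 38.324000
base radius r_b = r_p·cos α = 38.324000·cos 24.206° = 34.954446
roll angle φ = 3.358° = 0.05860816 rad
x = r_b·(cos φ + φ·sin φ) = 35.014427
y = r_b·(sin φ − φ·cos φ) = 0.002345

x=35.014427 y=0.002345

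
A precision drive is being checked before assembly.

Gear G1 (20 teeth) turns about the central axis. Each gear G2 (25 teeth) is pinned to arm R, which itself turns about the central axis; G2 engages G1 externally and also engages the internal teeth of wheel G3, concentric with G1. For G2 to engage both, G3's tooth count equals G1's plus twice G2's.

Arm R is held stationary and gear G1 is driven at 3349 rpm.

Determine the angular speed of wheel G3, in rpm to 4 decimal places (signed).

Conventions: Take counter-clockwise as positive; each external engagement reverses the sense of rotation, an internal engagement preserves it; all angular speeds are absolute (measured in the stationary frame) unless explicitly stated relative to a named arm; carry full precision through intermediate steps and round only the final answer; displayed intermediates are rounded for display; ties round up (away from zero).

-956.8571 rpm

class = planetary set [G3 = 20+2·25 = 70; Willis about the carrier]
normalise by the input: solve with ω_sun = 1, then scale by 3349 rpm
ring teeth: 20 + 2·25 = 70
20(ω_sun−ω_arm) = −70(ω_ring−ω_arm),  ω_arm = 0, ω_sun = 1
ω_ring = 0 − (20/70)(1−0) = -2/7
scale: ω_ring = -2/7 × 3349 rpm = -956.8571 rpm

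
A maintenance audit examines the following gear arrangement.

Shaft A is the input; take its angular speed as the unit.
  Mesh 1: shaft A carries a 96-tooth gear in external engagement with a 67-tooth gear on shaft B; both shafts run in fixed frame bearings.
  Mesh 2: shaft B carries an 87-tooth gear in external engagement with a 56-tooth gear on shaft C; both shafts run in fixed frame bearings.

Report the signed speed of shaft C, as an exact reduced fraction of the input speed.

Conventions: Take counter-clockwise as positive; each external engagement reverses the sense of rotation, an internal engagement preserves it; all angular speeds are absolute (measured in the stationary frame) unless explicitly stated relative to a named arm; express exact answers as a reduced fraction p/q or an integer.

1044/469

2-mesh fixed-axis compound train (all bearings frame-fixed)
mesh 1 [96T→67T]: |ω|/ω_in = 1×96/67 = 96/67, sense flips to −
mesh 2 [87T→56T]: |ω|/ω_in = (96/67)×87/56 = 1044/469, sense flips to +
signed output speed (× input speed) = 1044/469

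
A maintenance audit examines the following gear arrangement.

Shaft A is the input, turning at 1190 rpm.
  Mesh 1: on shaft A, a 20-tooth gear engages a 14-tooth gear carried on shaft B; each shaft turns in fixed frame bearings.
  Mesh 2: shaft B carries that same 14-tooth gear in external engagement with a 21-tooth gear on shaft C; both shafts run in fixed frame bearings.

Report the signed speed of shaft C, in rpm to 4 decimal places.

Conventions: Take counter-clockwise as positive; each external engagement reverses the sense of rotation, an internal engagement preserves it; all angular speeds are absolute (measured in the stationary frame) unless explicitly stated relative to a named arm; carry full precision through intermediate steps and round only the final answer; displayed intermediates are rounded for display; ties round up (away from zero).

+1133.3333 rpm

recognized (3 fixed axles, 2 meshes): fixed-axis compound train
mesh 1 [20T→14T]: ω = 1190.0000×20/14 = 1700.0000 rpm, sense flips to −
mesh 2 [14T→21T]: ω = 1700.0000×14/21 = 1133.3333 rpm, sense flips to +
signed output speed = +1133.3333 rpm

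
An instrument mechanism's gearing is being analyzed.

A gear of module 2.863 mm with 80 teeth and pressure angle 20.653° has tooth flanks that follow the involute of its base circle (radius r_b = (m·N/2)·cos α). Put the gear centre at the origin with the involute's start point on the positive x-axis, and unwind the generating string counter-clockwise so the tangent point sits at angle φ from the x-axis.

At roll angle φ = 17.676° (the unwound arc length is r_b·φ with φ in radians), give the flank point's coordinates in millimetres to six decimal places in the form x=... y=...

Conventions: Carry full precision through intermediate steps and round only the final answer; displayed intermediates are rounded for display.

recognized (one wheel, involute flank): single-mesh tooth geometry, m = 2.863, N = 80
pitch radius r_p = m·N/2 = 2.863·80/2 = 114.520000
base radius r_b = r_p·cos α = 114.520000·cos 20.653° = 107.160220
roll angle φ = 17.676° = 0.30850440 rad
x = r_b·(cos φ + φ·sin φ) = 112.139010
y = r_b·(sin φ − φ·cos φ) = 1.038861

x=112.139010 y=1.038861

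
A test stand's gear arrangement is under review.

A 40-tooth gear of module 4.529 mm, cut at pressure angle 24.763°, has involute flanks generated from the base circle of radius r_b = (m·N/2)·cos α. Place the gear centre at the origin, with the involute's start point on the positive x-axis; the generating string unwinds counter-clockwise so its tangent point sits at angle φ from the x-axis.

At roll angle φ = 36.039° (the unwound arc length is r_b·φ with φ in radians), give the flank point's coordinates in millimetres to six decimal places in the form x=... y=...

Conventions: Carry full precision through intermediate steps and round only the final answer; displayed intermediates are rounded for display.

class = single-mesh tooth geometry [base-circle involute, m = 4.529, 40T]
pitch radius r_p = m·N/2 = 4.529·40/2 = 90.580000
base radius r_b = r_p·cos α = 90.580000·cos 24.763° = 82.251002
roll angle φ = 36.039° = 0.62899921 rad
x = r_b·(cos φ + φ·sin φ) = 96.947567
y = r_b·(sin φ − φ·cos φ) = 6.556764

x=96.947567 y=6.556764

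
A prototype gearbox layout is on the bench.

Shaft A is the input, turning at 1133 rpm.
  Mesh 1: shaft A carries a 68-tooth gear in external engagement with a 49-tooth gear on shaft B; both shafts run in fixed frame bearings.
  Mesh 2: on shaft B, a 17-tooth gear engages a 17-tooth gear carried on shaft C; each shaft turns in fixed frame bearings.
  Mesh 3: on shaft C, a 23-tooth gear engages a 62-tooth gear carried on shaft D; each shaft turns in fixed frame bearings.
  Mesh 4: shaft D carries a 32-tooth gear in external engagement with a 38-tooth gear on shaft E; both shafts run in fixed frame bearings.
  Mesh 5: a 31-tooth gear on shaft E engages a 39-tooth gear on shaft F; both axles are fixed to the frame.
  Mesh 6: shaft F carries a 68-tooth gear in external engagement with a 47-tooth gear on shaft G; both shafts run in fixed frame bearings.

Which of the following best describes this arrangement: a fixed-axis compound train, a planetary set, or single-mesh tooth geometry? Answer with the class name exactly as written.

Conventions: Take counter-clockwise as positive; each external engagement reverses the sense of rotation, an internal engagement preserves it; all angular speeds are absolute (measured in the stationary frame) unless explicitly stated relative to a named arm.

topology: fixed-axis compound train — 6 meshes, A→G
classification: fixed-axis compound train

fixed-axis compound train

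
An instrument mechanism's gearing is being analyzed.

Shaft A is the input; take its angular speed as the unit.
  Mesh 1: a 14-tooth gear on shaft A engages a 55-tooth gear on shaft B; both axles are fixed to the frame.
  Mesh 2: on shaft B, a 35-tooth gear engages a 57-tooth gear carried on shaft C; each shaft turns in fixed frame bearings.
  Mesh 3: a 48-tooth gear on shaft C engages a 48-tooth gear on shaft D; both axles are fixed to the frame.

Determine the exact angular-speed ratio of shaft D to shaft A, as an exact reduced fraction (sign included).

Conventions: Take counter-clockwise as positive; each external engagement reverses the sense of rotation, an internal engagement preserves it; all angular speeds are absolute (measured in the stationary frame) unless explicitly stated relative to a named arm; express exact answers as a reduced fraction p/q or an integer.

-98/627

class = fixed-axis compound train [3 meshes; 3 ratios multiply, 3 sense flips]
mesh 1 [14T→55T]: running ratio 14/55, sense −
mesh 2 [35T→57T]: running ratio 98/627, sense +
mesh 3 [48T→48T]: running ratio 98/627, sense −
ω_out/ω_in = -98/627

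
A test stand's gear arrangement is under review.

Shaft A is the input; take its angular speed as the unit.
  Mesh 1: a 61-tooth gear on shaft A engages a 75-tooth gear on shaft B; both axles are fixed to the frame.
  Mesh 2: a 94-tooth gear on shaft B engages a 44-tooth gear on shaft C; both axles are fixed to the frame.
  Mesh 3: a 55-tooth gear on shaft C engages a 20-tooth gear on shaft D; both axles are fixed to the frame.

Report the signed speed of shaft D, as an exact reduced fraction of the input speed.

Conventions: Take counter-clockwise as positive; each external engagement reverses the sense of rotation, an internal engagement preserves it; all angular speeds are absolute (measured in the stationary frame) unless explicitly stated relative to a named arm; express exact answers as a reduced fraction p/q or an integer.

3-mesh fixed-axis compound train (all bearings frame-fixed)
mesh 1 [61T→75T]: |ω|/ω_in = 1×61/75 = 61/75, sense flips to −
mesh 2 [94T→44T]: |ω|/ω_in = (61/75)×94/44 = 2867/1650, sense flips to +
mesh 3 [55T→20T]: |ω|/ω_in = (2867/1650)×55/20 = 2867/600, sense flips to −
signed output speed (× input speed) = -2867/600

-2867/600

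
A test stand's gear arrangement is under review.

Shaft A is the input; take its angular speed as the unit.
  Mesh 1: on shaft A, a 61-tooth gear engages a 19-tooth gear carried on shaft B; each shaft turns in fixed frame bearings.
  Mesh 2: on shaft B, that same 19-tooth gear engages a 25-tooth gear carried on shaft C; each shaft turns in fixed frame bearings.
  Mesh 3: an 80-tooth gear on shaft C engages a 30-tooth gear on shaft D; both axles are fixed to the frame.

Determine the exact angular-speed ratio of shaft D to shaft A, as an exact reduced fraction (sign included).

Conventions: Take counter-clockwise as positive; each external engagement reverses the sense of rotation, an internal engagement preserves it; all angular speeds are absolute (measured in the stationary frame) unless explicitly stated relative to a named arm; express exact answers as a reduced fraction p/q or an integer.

class = fixed-axis compound train [3 meshes; 3 ratios multiply, 3 sense flips]
mesh 1 [61T→19T]: running ratio 61/19, sense −
mesh 2 [19T→25T]: running ratio 61/25, sense +
mesh 3 [80T→30T]: running ratio 488/75, sense −
ω_out/ω_in = -488/75

-488/75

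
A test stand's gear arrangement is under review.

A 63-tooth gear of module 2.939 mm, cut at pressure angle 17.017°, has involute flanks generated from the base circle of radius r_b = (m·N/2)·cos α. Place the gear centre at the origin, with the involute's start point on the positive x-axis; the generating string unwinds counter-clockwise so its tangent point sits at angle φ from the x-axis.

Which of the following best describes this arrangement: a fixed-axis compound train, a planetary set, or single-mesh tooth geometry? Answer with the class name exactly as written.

topology: single-mesh involute geometry — m = 2.939, N = 63
classification: single-mesh tooth geometry

single-mesh tooth geometry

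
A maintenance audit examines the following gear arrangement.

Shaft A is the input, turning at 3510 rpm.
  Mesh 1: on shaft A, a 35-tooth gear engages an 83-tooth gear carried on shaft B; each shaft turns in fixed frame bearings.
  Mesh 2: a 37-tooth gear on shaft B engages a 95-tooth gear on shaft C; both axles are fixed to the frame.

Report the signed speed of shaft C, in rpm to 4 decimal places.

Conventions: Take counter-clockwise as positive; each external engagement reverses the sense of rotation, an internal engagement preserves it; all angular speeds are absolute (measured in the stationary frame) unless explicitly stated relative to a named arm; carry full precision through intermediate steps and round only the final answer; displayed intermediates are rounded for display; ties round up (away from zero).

topology: fixed-axis compound train — 2 meshes, A→C
mesh 1 [35T→83T]: ω = 3510.0000×35/83 = 1480.1205 rpm, sense flips to −
mesh 2 [37T→95T]: ω = 1480.1205×37/95 = 576.4680 rpm, sense flips to +
signed output speed = +576.4680 rpm

+576.4680 rpm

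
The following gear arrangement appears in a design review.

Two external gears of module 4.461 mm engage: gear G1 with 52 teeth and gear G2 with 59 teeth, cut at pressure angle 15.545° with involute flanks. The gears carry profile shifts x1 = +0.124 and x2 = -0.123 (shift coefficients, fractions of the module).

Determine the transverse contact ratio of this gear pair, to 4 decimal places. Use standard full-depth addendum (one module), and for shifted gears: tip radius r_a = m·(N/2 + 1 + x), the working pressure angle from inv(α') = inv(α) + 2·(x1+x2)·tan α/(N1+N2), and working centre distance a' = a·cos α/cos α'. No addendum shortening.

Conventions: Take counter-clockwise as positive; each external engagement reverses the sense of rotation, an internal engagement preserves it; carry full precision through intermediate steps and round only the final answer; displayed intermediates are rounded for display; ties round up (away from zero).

topology: single-mesh involute geometry — m = 4.461, 52T/59T pair
base radii: r_b1 = 111.743263, r_b2 = 126.785625
tip radii: r_a1 = 121.000164, r_a2 = 135.511797
inv(α') = inv(15.545°) + 2·(+0.124-0.123)·tan α/(52+59) = 0.00686411  ⇒  α' = 15.54871°
a' = a·cos α / cos α' = 247.5855·cos 15.545°/cos 15.54871° = 247.589960
action lengths: √(r_a1²−r_b1²) = 46.416407, √(r_a2²−r_b2²) = 47.841951
base pitch p_b = π·m·cos α = 13.501993
CR = (46.416407 + 47.841951 − 247.589960·sin 15.54871°)/13.501993 = 2.065622
contact ratio ≈ 2.0656

2.0656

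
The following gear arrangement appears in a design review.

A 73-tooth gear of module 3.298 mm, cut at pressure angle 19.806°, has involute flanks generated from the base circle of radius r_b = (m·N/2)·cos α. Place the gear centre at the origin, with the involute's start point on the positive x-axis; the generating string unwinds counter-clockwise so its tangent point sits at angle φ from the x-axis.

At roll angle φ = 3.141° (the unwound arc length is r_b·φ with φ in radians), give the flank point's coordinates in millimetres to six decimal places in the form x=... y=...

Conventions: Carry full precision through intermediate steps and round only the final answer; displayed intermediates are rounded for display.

class = single-mesh tooth geometry [base-circle involute, m = 3.298, 73T]
pitch radius r_p = m·N/2 = 3.298·73/2 = 120.377000
base radius r_b = r_p·cos α = 120.377000·cos 19.806° = 113.256134
roll angle φ = 3.141° = 0.05482079 rad
x = r_b·(cos φ + φ·sin φ) = 113.426191
y = r_b·(sin φ − φ·cos φ) = 0.006218

x=113.426191 y=0.006218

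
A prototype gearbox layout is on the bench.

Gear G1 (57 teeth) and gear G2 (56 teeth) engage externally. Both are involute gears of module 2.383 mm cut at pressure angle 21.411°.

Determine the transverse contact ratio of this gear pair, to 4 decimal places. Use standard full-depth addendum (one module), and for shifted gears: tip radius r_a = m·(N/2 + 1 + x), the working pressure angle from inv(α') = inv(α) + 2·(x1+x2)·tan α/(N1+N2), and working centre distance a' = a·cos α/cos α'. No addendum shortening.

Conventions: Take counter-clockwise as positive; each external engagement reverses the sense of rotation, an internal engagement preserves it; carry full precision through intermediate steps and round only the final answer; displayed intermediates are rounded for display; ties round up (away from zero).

single-mesh involute tooth geometry (57T engaging 56T at module 2.383)
base radii: r_b1 = 63.228363, r_b2 = 62.119093
tip radii: r_a1 = 70.298500, r_a2 = 69.107000
no profile shift: α' = α, a' = a
action lengths: √(r_a1²−r_b1²) = 30.725450, √(r_a2²−r_b2²) = 30.281937
base pitch p_b = π·m·cos α = 6.969746
CR = (30.725450 + 30.281937 − 134.639500·sin 21.41100°)/6.969746 = 1.701137
contact ratio ≈ 1.7011

1.7011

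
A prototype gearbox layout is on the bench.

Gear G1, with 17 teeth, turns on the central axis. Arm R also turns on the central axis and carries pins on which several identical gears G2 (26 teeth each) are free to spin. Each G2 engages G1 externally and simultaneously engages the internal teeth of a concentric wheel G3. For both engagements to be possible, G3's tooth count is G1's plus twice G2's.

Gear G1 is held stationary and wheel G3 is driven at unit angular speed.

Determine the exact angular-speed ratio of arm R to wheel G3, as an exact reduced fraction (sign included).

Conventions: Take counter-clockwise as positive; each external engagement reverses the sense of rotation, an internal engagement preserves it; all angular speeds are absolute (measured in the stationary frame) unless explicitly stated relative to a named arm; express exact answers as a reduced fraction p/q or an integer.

class = planetary set [G3 = 17+2·26 = 69; Willis about the carrier]
ring teeth: 17 + 2·26 = 69
17(ω_sun−ω_arm) = −69(ω_ring−ω_arm),  ω_sun = 0, ω_ring = 1
17(0−ω_arm) = −69(1−ω_arm)  ⇒  86·ω_arm = 69  ⇒  ω_arm = 69/86
ω_out/ω_in = 69/86

69/86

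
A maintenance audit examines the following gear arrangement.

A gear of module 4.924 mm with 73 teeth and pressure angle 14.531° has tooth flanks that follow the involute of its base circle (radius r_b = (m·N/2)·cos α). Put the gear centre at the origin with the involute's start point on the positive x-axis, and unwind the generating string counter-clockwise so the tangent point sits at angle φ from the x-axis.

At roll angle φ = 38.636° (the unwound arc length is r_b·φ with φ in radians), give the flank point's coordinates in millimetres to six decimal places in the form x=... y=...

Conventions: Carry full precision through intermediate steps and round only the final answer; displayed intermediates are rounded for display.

x=209.147624 y=16.986384

topology: single-mesh involute geometry — m = 4.924, N = 73
pitch radius r_p = m·N/2 = 4.924·73/2 = 179.726000
base radius r_b = r_p·cos α = 179.726000·cos 14.531° = 173.976930
roll angle φ = 38.636° = 0.67432541 rad
x = r_b·(cos φ + φ·sin φ) = 209.147624
y = r_b·(sin φ − φ·cos φ) = 16.986384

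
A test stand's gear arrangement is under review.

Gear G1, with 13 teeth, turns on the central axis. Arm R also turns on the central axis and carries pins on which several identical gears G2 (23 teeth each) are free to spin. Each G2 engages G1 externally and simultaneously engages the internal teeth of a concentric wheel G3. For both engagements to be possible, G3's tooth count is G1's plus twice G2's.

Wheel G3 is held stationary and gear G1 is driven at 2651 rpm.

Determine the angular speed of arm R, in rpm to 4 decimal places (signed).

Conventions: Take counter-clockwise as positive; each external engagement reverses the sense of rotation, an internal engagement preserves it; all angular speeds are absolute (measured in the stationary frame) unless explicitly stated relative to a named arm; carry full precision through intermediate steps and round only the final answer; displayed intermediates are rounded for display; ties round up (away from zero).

recognized (axles ride arm R): planetary set, 13/23/59 teeth
normalise by the input: solve with ω_sun = 1, then scale by 2651 rpm
ring teeth: 13 + 2·23 = 59
13(ω_sun−ω_arm) = −59(ω_ring−ω_arm),  ω_ring = 0, ω_sun = 1
13(1−ω_arm) = −59(0−ω_arm)  ⇒  72·ω_arm = 13  ⇒  ω_arm = 13/72
scale: ω_arm = 13/72 × 2651 rpm = +478.6528 rpm

+478.6528 rpm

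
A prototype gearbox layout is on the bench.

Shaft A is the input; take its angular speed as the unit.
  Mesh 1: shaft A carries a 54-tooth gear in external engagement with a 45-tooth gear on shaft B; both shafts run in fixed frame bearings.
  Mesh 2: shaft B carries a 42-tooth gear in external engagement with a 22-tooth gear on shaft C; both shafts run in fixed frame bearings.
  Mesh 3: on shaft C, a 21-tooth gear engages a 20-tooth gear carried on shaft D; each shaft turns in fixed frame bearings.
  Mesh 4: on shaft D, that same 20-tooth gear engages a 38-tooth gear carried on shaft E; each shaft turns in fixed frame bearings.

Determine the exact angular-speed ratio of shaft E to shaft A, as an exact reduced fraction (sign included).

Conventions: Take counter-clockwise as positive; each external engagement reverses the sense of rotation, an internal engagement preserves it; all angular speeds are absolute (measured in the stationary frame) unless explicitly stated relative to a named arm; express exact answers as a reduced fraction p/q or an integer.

1323/1045

class = fixed-axis compound train [4 meshes; 4 ratios multiply, 4 sense flips]
mesh 1 [54T→45T]: running ratio 6/5, sense −
mesh 2 [42T→22T]: running ratio 126/55, sense +
mesh 3 [21T→20T]: running ratio 1323/550, sense −
mesh 4 [20T→38T]: running ratio 1323/1045, sense +
ω_out/ω_in = 1323/1045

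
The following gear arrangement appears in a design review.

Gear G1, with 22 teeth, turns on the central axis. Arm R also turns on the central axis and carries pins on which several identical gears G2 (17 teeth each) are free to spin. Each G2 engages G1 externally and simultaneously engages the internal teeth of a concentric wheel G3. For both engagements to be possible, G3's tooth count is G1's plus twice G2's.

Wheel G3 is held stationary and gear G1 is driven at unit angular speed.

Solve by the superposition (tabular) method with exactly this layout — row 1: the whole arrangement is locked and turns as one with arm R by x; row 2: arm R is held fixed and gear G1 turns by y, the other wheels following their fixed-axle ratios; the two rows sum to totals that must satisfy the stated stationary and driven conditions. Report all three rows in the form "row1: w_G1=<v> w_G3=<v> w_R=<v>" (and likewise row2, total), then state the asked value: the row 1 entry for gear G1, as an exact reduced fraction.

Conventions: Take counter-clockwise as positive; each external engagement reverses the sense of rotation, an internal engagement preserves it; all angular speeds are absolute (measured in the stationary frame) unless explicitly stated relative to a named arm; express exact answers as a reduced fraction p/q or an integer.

planetary set (22T centre, 17T on arm, 56T internal) — Willis relation
row 1 (train locked, turned with arm): all members turn x
row 2: sun turns y, ring = −(22/56)·y, arm 0
boundary: total ω_ring = x − (22/56)·y = 0 and total ω_sun = x + y = 1  ⇒  y = 28/39, x = 11/39
row 2 ring = −(22/56)·28/39 = -11/39
totals (row 1 + row 2): sun 11/39 + 28/39 = 1, ring 11/39 + (-11/39) = 0, arm 11/39 + 0 = 11/39
asked cell (row1, sun) = 11/39

row1: w_G1=11/39 w_G3=11/39 w_R=11/39
row2: w_G1=28/39 w_G3=-11/39 w_R=0
total: w_G1=1 w_G3=0 w_R=11/39
asked value: 11/39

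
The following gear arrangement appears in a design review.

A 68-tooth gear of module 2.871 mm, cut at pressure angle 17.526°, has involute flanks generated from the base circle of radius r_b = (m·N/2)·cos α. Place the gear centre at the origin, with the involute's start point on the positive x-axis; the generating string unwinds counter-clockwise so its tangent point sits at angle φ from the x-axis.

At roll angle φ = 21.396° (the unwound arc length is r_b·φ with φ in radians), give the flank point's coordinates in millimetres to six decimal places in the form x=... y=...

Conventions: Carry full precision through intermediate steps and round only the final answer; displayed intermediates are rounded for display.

single-mesh involute tooth geometry (68T wheel at module 2.871)
pitch radius r_p = m·N/2 = 2.871·68/2 = 97.614000
base radius r_b = r_p·cos α = 97.614000·cos 17.526° = 93.082797
roll angle φ = 21.396° = 0.37343065 rad
x = r_b·(cos φ + φ·sin φ) = 99.348497
y = r_b·(sin φ − φ·cos φ) = 1.593344

x=99.348497 y=1.593344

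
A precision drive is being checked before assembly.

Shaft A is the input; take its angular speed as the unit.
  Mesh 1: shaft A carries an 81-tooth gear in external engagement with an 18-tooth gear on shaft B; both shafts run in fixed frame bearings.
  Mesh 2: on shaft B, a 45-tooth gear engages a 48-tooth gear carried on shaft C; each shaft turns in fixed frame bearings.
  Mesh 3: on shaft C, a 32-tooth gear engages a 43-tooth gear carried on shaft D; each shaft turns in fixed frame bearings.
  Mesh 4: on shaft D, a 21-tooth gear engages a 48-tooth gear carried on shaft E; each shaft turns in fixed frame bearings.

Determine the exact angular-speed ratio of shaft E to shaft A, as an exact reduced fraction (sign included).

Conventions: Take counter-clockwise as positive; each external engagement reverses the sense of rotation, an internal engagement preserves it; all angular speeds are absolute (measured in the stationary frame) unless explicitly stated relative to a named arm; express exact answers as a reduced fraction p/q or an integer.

945/688

class = fixed-axis compound train [4 meshes; 4 ratios multiply, 4 sense flips]
mesh 1 [81T→18T]: running ratio 9/2, sense −
mesh 2 [45T→48T]: running ratio 135/32, sense +
mesh 3 [32T→43T]: running ratio 135/43, sense −
mesh 4 [21T→48T]: running ratio 945/688, sense +
ω_out/ω_in = 945/688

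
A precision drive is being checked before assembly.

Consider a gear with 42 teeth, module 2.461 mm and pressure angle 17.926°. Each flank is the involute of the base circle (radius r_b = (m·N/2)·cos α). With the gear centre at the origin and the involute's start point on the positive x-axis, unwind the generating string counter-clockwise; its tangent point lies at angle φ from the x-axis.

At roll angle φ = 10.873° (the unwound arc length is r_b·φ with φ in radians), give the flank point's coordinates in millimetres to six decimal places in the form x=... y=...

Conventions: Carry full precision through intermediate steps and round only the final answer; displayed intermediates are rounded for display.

x=50.049588 y=0.111613

class = single-mesh tooth geometry [base-circle involute, m = 2.461, 42T]
pitch radius r_p = m·N/2 = 2.461·42/2 = 51.681000
base radius r_b = r_p·cos α = 51.681000·cos 17.926° = 49.172137
roll angle φ = 10.873° = 0.18976965 rad
x = r_b·(cos φ + φ·sin φ) = 50.049588
y = r_b·(sin φ − φ·cos φ) = 0.111613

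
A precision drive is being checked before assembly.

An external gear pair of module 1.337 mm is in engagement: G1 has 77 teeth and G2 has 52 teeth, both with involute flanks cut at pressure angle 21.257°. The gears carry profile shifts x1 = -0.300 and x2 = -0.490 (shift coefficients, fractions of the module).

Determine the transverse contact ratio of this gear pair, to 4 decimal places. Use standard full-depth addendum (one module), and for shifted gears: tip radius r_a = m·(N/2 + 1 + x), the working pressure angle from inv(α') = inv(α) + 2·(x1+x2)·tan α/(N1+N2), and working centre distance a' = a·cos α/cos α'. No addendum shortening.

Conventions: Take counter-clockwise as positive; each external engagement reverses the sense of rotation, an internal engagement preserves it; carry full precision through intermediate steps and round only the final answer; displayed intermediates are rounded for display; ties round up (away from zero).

topology: single-mesh involute geometry — m = 1.337, 77T/52T pair
base radii: r_b1 = 47.972359, r_b2 = 32.396918
tip radii: r_a1 = 52.410400, r_a2 = 35.443870
inv(α') = inv(21.257°) + 2·(-0.300-0.490)·tan α/(77+52) = 0.01325001  ⇒  α' = 19.25482°
a' = a·cos α / cos α' = 86.2365·cos 21.257°/cos 19.25482° = 85.131420
action lengths: √(r_a1²−r_b1²) = 21.106936, √(r_a2²−r_b2²) = 14.377330
base pitch p_b = π·m·cos α = 3.914535
CR = (21.106936 + 14.377330 − 85.131420·sin 19.25482°)/3.914535 = 1.893066
contact ratio ≈ 1.8931

1.8931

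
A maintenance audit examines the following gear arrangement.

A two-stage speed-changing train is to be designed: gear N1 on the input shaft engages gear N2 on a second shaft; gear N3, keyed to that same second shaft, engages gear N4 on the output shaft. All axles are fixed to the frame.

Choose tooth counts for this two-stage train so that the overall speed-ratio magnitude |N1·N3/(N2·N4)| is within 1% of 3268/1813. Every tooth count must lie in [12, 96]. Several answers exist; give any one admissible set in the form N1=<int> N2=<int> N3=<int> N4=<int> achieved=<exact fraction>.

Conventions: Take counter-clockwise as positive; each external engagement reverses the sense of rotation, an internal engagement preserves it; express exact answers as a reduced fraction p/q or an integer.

topology: fixed-axis compound train — 2 stages, target 3268/1813
target = 3268/1813 in lowest terms: an exact hit needs N1·N3 = k·3268 and N2·N4 = k·1813 for one integer k, every count in [12, 96]; additionally prefer no 1:1 stage (N1 ≠ N2, N3 ≠ N4)
k = 1: N1·N3 = 3268 = 38·86, N2·N4 = 1813 = 37·49
achieved = 38·86/(37·49) = 3268/1813; |achieved − target| = 0 ≤ 817/45325 ✓

N1=38 N2=37 N3=86 N4=49 achieved=3268/1813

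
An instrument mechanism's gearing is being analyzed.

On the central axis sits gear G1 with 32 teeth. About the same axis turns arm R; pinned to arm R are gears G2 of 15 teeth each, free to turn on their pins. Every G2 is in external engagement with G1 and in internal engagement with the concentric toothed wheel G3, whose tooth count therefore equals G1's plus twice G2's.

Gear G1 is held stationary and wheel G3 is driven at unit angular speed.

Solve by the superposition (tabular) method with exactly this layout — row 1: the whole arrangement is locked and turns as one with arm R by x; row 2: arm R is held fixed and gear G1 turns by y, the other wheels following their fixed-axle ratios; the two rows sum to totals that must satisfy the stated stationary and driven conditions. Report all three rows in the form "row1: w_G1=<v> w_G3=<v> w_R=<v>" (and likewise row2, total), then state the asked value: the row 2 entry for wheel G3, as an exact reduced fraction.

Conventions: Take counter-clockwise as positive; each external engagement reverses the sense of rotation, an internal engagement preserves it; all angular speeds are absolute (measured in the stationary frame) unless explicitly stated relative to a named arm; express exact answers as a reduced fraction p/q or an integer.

row1: w_G1=31/47 w_G3=31/47 w_R=31/47
row2: w_G1=-31/47 w_G3=16/47 w_R=0
total: w_G1=0 w_G3=1 w_R=31/47
asked value: 16/47

recognized (axles ride arm R): planetary set, 32/15/62 teeth
row 1 (train locked, turned with arm): all members turn x
superposition row 2 [arm held]: sun y, ring −(32/62)·y, arm 0
boundary: total ω_sun = x + y = 0 and total ω_ring = x − (32/62)·y = 1  ⇒  y = -31/47, x = 31/47
row 2 ring = −(32/62)·(-31/47) = 16/47
totals (row 1 + row 2): sun 31/47 + (-31/47) = 0, ring 31/47 + 16/47 = 1, arm 31/47 + 0 = 31/47
asked cell (row2, ring) = 16/47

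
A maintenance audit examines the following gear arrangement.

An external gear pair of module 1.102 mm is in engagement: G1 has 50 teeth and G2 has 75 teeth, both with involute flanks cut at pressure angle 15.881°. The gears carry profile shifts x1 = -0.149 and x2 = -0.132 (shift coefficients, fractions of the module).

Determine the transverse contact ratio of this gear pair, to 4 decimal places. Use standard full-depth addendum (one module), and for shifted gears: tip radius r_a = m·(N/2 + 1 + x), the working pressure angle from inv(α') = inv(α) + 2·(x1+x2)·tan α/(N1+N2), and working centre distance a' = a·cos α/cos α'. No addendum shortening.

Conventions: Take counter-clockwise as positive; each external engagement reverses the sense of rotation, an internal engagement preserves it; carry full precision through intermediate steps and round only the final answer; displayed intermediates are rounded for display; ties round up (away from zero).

2.1713

single-mesh involute tooth geometry (50T engaging 75T at module 1.102)
base radii: r_b1 = 26.498474, r_b2 = 39.747712
tip radii: r_a1 = 28.487802, r_a2 = 42.281536
inv(α') = inv(15.881°) + 2·(-0.149-0.132)·tan α/(50+75) = 0.00604416  ⇒  α' = 14.91519°
a' = a·cos α / cos α' = 68.8750·cos 15.881°/cos 14.91519° = 68.555984
action lengths: √(r_a1²−r_b1²) = 10.458762, √(r_a2²−r_b2²) = 14.416924
base pitch p_b = π·m·cos α = 3.329897
CR = (10.458762 + 14.416924 − 68.555984·sin 14.91519°)/3.329897 = 2.171277
contact ratio ≈ 2.1713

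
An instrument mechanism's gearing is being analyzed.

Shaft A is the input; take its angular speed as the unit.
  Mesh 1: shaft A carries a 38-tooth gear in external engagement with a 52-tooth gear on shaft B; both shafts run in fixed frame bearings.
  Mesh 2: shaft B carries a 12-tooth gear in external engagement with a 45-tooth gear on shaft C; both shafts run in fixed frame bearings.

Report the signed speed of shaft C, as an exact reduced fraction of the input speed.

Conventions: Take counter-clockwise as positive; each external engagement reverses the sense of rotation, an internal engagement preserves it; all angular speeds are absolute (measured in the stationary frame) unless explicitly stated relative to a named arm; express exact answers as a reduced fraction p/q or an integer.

2-mesh fixed-axis compound train (all bearings frame-fixed)
mesh 1 [38T→52T]: |ω|/ω_in = 1×38/52 = 19/26, sense flips to −
mesh 2 [12T→45T]: |ω|/ω_in = (19/26)×12/45 = 38/195, sense flips to +
signed output speed (× input speed) = 38/195

38/195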